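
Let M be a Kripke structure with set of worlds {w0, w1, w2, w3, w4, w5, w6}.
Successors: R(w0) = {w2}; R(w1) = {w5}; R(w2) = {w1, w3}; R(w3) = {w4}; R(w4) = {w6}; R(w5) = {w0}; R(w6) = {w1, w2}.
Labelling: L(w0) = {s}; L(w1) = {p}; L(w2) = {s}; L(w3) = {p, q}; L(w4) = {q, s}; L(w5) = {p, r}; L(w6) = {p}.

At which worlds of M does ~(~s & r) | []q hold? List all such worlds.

Let φ = ~(~s & r) | []q. Evaluate φ at each world:
  w0 (successors {w2}): φ is true.
  w1 (successors {w5}): φ is true.
  w2 (successors {w1, w3}): φ is true.
  w3 (successors {w4}): φ is true.
  w4 (successors {w6}): φ is true.
  w5 (successors {w0}): φ is false.
  w6 (successors {w1, w2}): φ is true.
For instance, at w5:
  At w5: ~(~s & r) is false, []q is false, so ~(~s & r) | []q is false.
    At w5: []q requires q at every successor {w0}.
      q fails at w0, so []q is false at w5.
Satisfying worlds: {w0, w1, w2, w3, w4, w6}

w0, w1, w2, w3, w4, w6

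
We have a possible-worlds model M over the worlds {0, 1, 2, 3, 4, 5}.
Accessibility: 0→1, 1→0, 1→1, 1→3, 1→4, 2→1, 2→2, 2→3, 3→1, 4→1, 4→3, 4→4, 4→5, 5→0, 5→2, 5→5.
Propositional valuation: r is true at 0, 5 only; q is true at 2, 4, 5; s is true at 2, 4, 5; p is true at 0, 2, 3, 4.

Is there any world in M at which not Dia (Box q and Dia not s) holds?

Let φ = not Dia (Box q and Dia not s). Evaluate φ at each world:
  0 (successors {1}): φ is true.
  1 (successors {0, 1, 3, 4}): φ is true.
  2 (successors {1, 2, 3}): φ is true.
  3 (successors {1}): φ is true.
  4 (successors {1, 3, 4, 5}): φ is true.
  5 (successors {0, 2, 5}): φ is true.
Detail at 0 (witness):
  At 0: Dia (Box q and Dia not s) is false, so not Dia (Box q and Dia not s) is true.
    At 0: Dia (Box q and Dia not s) requires Box q and Dia not s at some successor in {1}.
      At 1: Box q and Dia not s is false.
    So Dia (Box q and Dia not s) is false at 0.

Yes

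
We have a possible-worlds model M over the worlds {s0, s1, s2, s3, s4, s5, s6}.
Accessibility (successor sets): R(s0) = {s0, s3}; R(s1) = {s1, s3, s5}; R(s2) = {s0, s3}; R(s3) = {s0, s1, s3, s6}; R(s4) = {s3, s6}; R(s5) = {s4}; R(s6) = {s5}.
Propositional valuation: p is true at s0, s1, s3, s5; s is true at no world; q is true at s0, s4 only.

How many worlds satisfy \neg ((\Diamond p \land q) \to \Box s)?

Let φ = \neg ((\Diamond p \land q) \to \Box s). Evaluate φ at each world:
  s0 (successors {s0, s3}): φ is true.
  s1 (successors {s1, s3, s5}): φ is false.
  s2 (successors {s0, s3}): φ is false.
  s3 (successors {s0, s1, s3, s6}): φ is false.
  s4 (successors {s3, s6}): φ is true.
  s5 (successors {s4}): φ is false.
  s6 (successors {s5}): φ is false.
For instance, at s6:
  At s6: (\Diamond p \land q) \to \Box s is true, so \neg ((\Diamond p \land q) \to \Box s) is false.
    At s6: \Diamond p \land q is false, \Box s is false, so (\Diamond p \land q) \to \Box s is true.
      At s6: \Diamond p is true, q is false, so \Diamond p \land q is false.
      At s6: \Box s requires s at every successor {s5}.
        s fails at s5, so \Box s is false at s6.
Satisfying worlds: {s0, s4}

2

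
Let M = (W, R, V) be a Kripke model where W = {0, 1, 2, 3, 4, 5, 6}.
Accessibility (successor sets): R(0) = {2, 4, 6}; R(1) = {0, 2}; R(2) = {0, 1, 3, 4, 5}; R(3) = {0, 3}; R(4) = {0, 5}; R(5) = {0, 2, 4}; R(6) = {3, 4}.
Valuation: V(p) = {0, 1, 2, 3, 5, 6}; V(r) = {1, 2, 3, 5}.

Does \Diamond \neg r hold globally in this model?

Recall that \Diamond ψ holds at a world iff ψ holds at some accessible world.
Let φ = \Diamond \neg r. Evaluate φ at each world:
  0 (successors {2, 4, 6}): φ is true.
  1 (successors {0, 2}): φ is true.
  2 (successors {0, 1, 3, 4, 5}): φ is true.
  3 (successors {0, 3}): φ is true.
  4 (successors {0, 5}): φ is true.
  5 (successors {0, 2, 4}): φ is true.
  6 (successors {3, 4}): φ is true.
For instance, at 0:
  At 0: \Diamond \neg r requires \neg r at some successor in {2, 4, 6}.
    \neg r holds at 4, so \Diamond \neg r is true at 0.

Yes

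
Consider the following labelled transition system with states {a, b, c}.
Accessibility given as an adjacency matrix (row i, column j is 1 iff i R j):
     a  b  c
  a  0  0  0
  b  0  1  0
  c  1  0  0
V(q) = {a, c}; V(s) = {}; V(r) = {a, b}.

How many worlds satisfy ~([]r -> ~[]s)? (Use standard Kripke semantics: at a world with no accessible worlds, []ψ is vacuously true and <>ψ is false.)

1

Let φ = ~([]r -> ~[]s). Evaluate φ at each world:
  a (successors ∅): φ is true.
  b (successors {b}): φ is false.
  c (successors {a}): φ is false.
For instance, at c:
  At c: []r -> ~[]s is true, so ~([]r -> ~[]s) is false.
    At c: []r is true, ~[]s is true, so []r -> ~[]s is true.
      At c: []r requires r at every successor {a}.
        At a: r is true.
      So []r is true at c.
      At c: []s is false, so ~[]s is true.
Satisfying worlds: {a}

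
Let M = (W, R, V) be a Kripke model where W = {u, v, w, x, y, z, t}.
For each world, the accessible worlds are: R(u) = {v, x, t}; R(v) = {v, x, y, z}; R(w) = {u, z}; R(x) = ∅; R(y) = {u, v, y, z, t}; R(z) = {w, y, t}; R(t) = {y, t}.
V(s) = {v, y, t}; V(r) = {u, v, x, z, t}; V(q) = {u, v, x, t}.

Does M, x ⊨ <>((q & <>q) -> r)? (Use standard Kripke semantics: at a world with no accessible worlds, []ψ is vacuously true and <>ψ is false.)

No

At x: no accessible worlds, so <>((q & <>q) -> r) is false.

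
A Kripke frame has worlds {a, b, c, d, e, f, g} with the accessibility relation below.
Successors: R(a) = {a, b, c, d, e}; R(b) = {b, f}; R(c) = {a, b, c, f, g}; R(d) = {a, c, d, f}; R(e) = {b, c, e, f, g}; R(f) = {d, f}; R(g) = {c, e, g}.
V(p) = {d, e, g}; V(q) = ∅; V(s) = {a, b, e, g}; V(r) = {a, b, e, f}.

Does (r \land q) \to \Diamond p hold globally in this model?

Yes

Recall that \Diamond ψ holds at a world iff ψ holds at some accessible world.
Let φ = (r \land q) \to \Diamond p. Evaluate φ at each world:
  a (successors {a, b, c, d, e}): φ is true.
  b (successors {b, f}): φ is true.
  c (successors {a, b, c, f, g}): φ is true.
  d (successors {a, c, d, f}): φ is true.
  e (successors {b, c, e, f, g}): φ is true.
  f (successors {d, f}): φ is true.
  g (successors {c, e, g}): φ is true.
For instance, at c:
  At c: r \land q is false, \Diamond p is true, so (r \land q) \to \Diamond p is true.
    At c: \Diamond p requires p at some successor in {a, b, c, f, g}.
      p holds at g, so \Diamond p is true at c.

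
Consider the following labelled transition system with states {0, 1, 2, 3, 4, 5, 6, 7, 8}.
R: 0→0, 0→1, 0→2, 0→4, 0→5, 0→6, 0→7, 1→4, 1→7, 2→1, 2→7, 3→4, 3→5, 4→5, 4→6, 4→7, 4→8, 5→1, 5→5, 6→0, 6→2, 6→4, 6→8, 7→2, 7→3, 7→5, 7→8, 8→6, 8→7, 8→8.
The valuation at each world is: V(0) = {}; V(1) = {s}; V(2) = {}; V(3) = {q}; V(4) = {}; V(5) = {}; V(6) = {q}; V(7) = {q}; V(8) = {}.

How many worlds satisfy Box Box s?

0

Let φ = Box Box s. Evaluate φ at each world:
  0 (successors {0, 1, 2, 4, 5, 6, 7}): φ is false.
  1 (successors {4, 7}): φ is false.
  2 (successors {1, 7}): φ is false.
  3 (successors {4, 5}): φ is false.
  4 (successors {5, 6, 7, 8}): φ is false.
  5 (successors {1, 5}): φ is false.
  6 (successors {0, 2, 4, 8}): φ is false.
  7 (successors {2, 3, 5, 8}): φ is false.
  8 (successors {6, 7, 8}): φ is false.
For instance, at 7:
  At 7: Box Box s requires Box s at every successor {2, 3, 5, 8}.
    Box s fails at 2, so Box Box s is false at 7.
      At 2: Box s requires s at every successor {1, 7}.
        s fails at 7, so Box s is false at 2.
Satisfying worlds: none.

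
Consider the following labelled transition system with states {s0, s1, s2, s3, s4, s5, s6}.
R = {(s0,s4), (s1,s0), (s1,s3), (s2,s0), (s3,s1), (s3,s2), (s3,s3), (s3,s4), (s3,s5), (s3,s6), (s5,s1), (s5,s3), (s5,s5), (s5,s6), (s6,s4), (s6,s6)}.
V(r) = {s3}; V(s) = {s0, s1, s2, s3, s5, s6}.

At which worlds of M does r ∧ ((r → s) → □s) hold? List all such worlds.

Let φ = r ∧ ((r → s) → □s). Evaluate φ at each world:
  s0 (successors {s4}): φ is false.
  s1 (successors {s0, s3}): φ is false.
  s2 (successors {s0}): φ is false.
  s3 (successors {s1, s2, s3, s4, s5, s6}): φ is false.
  s4 (successors ∅): φ is false.
  s5 (successors {s1, s3, s5, s6}): φ is false.
  s6 (successors {s4, s6}): φ is false.
For instance, at s5:
  At s5: r is false, (r → s) → □s is true, so r ∧ ((r → s) → □s) is false.
    At s5: r → s is true, □s is true, so (r → s) → □s is true.
      At s5: □s requires s at every successor {s1, s3, s5, s6}.
        At s1: s is true.
        At s3: s is true.
        At s5: s is true.
        At s6: s is true.
      So □s is true at s5.
Satisfying worlds: none.

none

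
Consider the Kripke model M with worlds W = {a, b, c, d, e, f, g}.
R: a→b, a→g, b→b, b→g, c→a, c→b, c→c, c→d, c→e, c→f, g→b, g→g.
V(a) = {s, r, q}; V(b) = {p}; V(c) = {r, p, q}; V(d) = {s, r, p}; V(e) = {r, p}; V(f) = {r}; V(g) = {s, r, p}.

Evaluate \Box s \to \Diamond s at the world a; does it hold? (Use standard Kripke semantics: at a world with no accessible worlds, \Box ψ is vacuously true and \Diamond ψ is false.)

Recall that \Box ψ holds at a world iff ψ holds at every accessible world, and \Diamond ψ holds iff ψ holds at some accessible world.
At a: \Box s is false, \Diamond s is true, so \Box s \to \Diamond s is true.
  At a: \Box s requires s at every successor {b, g}.
    s fails at b, so \Box s is false at a.
  At a: \Diamond s requires s at some successor in {b, g}.
    s holds at g, so \Diamond s is true at a.

Yes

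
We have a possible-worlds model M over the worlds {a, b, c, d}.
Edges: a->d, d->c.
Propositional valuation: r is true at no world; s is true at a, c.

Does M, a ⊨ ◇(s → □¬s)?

Yes

At a: ◇(s → □¬s) requires s → □¬s at some successor in {d}.
  s → □¬s holds at d, so ◇(s → □¬s) is true at a.
    At d: s is false, □¬s is false, so s → □¬s is true.
      At d: □¬s requires ¬s at every successor {c}.
        ¬s fails at c, so □¬s is false at d.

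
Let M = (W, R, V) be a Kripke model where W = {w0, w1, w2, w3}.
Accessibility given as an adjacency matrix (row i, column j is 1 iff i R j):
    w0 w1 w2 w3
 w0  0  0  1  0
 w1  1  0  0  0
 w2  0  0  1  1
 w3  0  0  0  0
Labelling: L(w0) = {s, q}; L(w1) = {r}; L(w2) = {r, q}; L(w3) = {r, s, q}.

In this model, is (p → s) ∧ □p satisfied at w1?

At w1: p → s is true, □p is false, so (p → s) ∧ □p is false.
  At w1: □p requires p at every successor {w0}.
    p fails at w0, so □p is false at w1.

No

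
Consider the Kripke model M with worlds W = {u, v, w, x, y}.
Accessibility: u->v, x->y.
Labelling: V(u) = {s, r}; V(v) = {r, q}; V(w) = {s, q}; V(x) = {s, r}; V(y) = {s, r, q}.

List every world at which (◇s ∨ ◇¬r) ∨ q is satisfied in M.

Let φ = (◇s ∨ ◇¬r) ∨ q. Evaluate φ at each world:
  u (successors {v}): φ is false.
  v (successors ∅): φ is true.
  w (successors ∅): φ is true.
  x (successors {y}): φ is true.
  y (successors ∅): φ is true.
For instance, at x:
  At x: ◇s ∨ ◇¬r is true, q is false, so (◇s ∨ ◇¬r) ∨ q is true.
    At x: ◇s is true, ◇¬r is false, so ◇s ∨ ◇¬r is true.
      At x: ◇s requires s at some successor in {y}.
        s holds at y, so ◇s is true at x.
      At x: ◇¬r requires ¬r at some successor in {y}.
        At y: ¬r is false.
      So ◇¬r is false at x.
Satisfying worlds: {v, w, x, y}

v, w, x, y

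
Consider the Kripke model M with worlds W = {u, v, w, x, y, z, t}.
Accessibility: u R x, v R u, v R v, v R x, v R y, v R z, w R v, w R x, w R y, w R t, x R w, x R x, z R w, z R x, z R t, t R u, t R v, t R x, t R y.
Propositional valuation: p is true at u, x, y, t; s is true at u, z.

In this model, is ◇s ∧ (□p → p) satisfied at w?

No

At w: ◇s is false, □p → p is true, so ◇s ∧ (□p → p) is false.
  At w: ◇s requires s at some successor in {v, x, y, t}.
    At v: s is false.
    At x: s is false.
    At y: s is false.
    At t: s is false.
  So ◇s is false at w.
  At w: □p is false, p is false, so □p → p is true.
    At w: □p requires p at every successor {v, x, y, t}.
      p fails at v, so □p is false at w.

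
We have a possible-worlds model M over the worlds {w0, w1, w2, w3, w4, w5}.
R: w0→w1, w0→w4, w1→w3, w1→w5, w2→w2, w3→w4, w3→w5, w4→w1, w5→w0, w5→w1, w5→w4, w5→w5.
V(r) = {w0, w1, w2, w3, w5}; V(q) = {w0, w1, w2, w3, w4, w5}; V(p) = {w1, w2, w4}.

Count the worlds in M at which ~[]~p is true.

5

Let φ = ~[]~p. Evaluate φ at each world:
  w0 (successors {w1, w4}): φ is true.
  w1 (successors {w3, w5}): φ is false.
  w2 (successors {w2}): φ is true.
  w3 (successors {w4, w5}): φ is true.
  w4 (successors {w1}): φ is true.
  w5 (successors {w0, w1, w4, w5}): φ is true.
For instance, at w0:
  At w0: []~p is false, so ~[]~p is true.
    At w0: []~p requires ~p at every successor {w1, w4}.
      ~p fails at w1, so []~p is false at w0.
Satisfying worlds: {w0, w2, w3, w4, w5}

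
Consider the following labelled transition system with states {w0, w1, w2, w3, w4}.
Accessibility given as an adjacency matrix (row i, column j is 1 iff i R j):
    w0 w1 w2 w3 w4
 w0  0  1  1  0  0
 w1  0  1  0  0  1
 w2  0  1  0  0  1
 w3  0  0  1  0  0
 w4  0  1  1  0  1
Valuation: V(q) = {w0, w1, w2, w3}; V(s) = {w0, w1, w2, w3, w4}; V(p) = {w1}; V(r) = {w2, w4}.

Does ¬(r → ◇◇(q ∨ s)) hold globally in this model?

Recall that ◇ψ holds at a world iff ψ holds at some accessible world.
Let φ = ¬(r → ◇◇(q ∨ s)). Evaluate φ at each world:
  w0 (successors {w1, w2}): φ is false.
  w1 (successors {w1, w4}): φ is false.
  w2 (successors {w1, w4}): φ is false.
  w3 (successors {w2}): φ is false.
  w4 (successors {w1, w2, w4}): φ is false.
Detail at w0 (counterexample):
  At w0: r → ◇◇(q ∨ s) is true, so ¬(r → ◇◇(q ∨ s)) is false.
    At w0: r is false, ◇◇(q ∨ s) is true, so r → ◇◇(q ∨ s) is true.
      At w0: ◇◇(q ∨ s) requires ◇(q ∨ s) at some successor in {w1, w2}.
        ◇(q ∨ s) holds at w1, so ◇◇(q ∨ s) is true at w0.

No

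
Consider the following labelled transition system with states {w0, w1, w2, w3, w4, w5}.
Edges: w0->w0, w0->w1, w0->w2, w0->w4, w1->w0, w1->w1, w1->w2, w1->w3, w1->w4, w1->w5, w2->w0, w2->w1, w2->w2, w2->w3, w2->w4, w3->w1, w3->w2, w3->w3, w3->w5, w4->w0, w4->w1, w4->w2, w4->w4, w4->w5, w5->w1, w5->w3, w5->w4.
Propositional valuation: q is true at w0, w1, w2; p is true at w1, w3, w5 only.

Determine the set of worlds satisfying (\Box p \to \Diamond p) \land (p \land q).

w1

Recall that \Box ψ holds at a world iff ψ holds at every accessible world, and \Diamond ψ holds iff ψ holds at some accessible world.
Let φ = (\Box p \to \Diamond p) \land (p \land q). Evaluate φ at each world:
  w0 (successors {w0, w1, w2, w4}): φ is false.
  w1 (successors {w0, w1, w2, w3, w4, w5}): φ is true.
  w2 (successors {w0, w1, w2, w3, w4}): φ is false.
  w3 (successors {w1, w2, w3, w5}): φ is false.
  w4 (successors {w0, w1, w2, w4, w5}): φ is false.
  w5 (successors {w1, w3, w4}): φ is false.
For instance, at w3:
  At w3: \Box p \to \Diamond p is true, p \land q is false, so (\Box p \to \Diamond p) \land (p \land q) is false.
    At w3: \Box p is false, \Diamond p is true, so \Box p \to \Diamond p is true.
      At w3: \Box p requires p at every successor {w1, w2, w3, w5}.
        p fails at w2, so \Box p is false at w3.
      At w3: \Diamond p requires p at some successor in {w1, w2, w3, w5}.
        p holds at w1, so \Diamond p is true at w3.
Satisfying worlds: {w1}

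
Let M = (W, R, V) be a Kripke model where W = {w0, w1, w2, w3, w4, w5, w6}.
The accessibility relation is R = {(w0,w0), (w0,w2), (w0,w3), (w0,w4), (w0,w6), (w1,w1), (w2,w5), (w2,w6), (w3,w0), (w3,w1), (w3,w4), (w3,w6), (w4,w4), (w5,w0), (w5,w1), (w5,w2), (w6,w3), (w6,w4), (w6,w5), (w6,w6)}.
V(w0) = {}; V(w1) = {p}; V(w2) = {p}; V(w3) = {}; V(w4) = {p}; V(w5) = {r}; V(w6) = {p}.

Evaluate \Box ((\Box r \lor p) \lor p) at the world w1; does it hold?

At w1: \Box ((\Box r \lor p) \lor p) requires (\Box r \lor p) \lor p at every successor {w1}.
    At w1: \Box r \lor p is true, p is true, so (\Box r \lor p) \lor p is true.
      At w1: \Box r is false, p is true, so \Box r \lor p is true.
So \Box ((\Box r \lor p) \lor p) is true at w1.

Yes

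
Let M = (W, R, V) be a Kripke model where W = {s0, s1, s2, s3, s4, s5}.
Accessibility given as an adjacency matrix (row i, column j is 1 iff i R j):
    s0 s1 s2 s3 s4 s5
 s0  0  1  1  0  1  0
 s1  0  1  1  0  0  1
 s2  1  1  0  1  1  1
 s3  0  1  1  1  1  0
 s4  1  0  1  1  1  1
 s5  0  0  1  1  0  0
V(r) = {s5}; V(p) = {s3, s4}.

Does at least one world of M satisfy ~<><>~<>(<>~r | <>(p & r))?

Yes

Let φ = ~<><>~<>(<>~r | <>(p & r)). Evaluate φ at each world:
  s0 (successors {s1, s2, s4}): φ is true.
  s1 (successors {s1, s2, s5}): φ is true.
  s2 (successors {s0, s1, s3, s4, s5}): φ is true.
  s3 (successors {s1, s2, s3, s4}): φ is true.
  s4 (successors {s0, s2, s3, s4, s5}): φ is true.
  s5 (successors {s2, s3}): φ is true.
Detail at s0 (witness):
  At s0: <><>~<>(<>~r | <>(p & r)) is false, so ~<><>~<>(<>~r | <>(p & r)) is true.
    At s0: <><>~<>(<>~r | <>(p & r)) requires <>~<>(<>~r | <>(p & r)) at some successor in {s1, s2, s4}.
      At s1: <>~<>(<>~r | <>(p & r)) is false.
      At s2: <>~<>(<>~r | <>(p & r)) is false.
      At s4: <>~<>(<>~r | <>(p & r)) is false.
    So <><>~<>(<>~r | <>(p & r)) is false at s0.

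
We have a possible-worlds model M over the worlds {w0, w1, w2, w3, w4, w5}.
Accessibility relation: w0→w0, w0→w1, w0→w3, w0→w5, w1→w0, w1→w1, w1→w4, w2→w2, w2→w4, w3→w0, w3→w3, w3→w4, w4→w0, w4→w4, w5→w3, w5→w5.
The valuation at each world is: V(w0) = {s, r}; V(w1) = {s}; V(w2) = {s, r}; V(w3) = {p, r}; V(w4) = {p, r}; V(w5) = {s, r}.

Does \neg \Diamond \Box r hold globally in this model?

Let φ = \neg \Diamond \Box r. Evaluate φ at each world:
  w0 (successors {w0, w1, w3, w5}): φ is false.
  w1 (successors {w0, w1, w4}): φ is false.
  w2 (successors {w2, w4}): φ is false.
  w3 (successors {w0, w3, w4}): φ is false.
  w4 (successors {w0, w4}): φ is false.
  w5 (successors {w3, w5}): φ is false.
Detail at w0 (counterexample):
  At w0: \Diamond \Box r is true, so \neg \Diamond \Box r is false.
    At w0: \Diamond \Box r requires \Box r at some successor in {w0, w1, w3, w5}.
      \Box r holds at w3, so \Diamond \Box r is true at w0.

No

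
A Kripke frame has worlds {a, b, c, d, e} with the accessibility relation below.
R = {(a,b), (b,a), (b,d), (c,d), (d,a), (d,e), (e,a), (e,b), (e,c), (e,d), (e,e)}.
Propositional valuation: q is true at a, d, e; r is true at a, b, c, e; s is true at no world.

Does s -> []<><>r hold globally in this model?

Yes

Let φ = s -> []<><>r. Evaluate φ at each world:
  a (successors {b}): φ is true.
  b (successors {a, d}): φ is true.
  c (successors {d}): φ is true.
  d (successors {a, e}): φ is true.
  e (successors {a, b, c, d, e}): φ is true.
For instance, at c:
  At c: s is false, []<><>r is true, so s -> []<><>r is true.
    At c: []<><>r requires <><>r at every successor {d}.
      At d: <><>r is true.
    So []<><>r is true at c.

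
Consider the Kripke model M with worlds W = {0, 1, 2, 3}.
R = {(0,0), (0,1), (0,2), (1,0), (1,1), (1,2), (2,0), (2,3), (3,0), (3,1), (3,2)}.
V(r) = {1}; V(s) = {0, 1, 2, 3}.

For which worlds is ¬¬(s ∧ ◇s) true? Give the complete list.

0, 1, 2, 3

Let φ = ¬¬(s ∧ ◇s). Evaluate φ at each world:
  0 (successors {0, 1, 2}): φ is true.
  1 (successors {0, 1, 2}): φ is true.
  2 (successors {0, 3}): φ is true.
  3 (successors {0, 1, 2}): φ is true.
For instance, at 1:
  At 1: ¬(s ∧ ◇s) is false, so ¬¬(s ∧ ◇s) is true.
    At 1: s ∧ ◇s is true, so ¬(s ∧ ◇s) is false.
      At 1: s is true, ◇s is true, so s ∧ ◇s is true.
Satisfying worlds: {0, 1, 2, 3}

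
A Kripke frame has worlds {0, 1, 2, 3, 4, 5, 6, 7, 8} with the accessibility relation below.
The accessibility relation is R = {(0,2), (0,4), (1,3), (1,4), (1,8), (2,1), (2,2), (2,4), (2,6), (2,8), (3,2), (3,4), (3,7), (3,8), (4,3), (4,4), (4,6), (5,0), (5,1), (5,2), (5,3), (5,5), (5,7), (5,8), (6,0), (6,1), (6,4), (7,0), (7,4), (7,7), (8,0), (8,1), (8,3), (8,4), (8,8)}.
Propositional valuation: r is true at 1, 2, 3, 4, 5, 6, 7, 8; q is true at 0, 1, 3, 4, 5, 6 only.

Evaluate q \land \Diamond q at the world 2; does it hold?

At 2: q is false, \Diamond q is true, so q \land \Diamond q is false.
  At 2: \Diamond q requires q at some successor in {1, 2, 4, 6, 8}.
    q holds at 1, so \Diamond q is true at 2.

No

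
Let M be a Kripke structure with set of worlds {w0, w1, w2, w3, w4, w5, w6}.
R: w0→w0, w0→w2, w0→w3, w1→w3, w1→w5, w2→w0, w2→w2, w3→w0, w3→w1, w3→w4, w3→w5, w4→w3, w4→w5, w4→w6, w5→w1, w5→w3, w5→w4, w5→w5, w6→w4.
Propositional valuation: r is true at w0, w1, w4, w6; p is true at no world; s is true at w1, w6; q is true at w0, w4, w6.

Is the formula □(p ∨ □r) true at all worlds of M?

No

Let φ = □(p ∨ □r). Evaluate φ at each world:
  w0 (successors {w0, w2, w3}): φ is false.
  w1 (successors {w3, w5}): φ is false.
  w2 (successors {w0, w2}): φ is false.
  w3 (successors {w0, w1, w4, w5}): φ is false.
  w4 (successors {w3, w5, w6}): φ is false.
  w5 (successors {w1, w3, w4, w5}): φ is false.
  w6 (successors {w4}): φ is false.
Detail at w0 (counterexample):
  At w0: □(p ∨ □r) requires p ∨ □r at every successor {w0, w2, w3}.
    p ∨ □r fails at w0, so □(p ∨ □r) is false at w0.
      At w0: p is false, □r is false, so p ∨ □r is false.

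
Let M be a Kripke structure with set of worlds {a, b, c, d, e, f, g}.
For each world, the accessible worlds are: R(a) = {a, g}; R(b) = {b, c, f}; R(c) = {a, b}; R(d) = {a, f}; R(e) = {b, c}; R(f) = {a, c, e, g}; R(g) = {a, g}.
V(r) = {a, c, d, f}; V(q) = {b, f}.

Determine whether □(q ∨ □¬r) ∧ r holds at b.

Recall that □ψ holds at a world iff ψ holds at every accessible world, and ◇ψ holds iff ψ holds at some accessible world.
At b: □(q ∨ □¬r) is false, r is false, so □(q ∨ □¬r) ∧ r is false.
  At b: □(q ∨ □¬r) requires q ∨ □¬r at every successor {b, c, f}.
    q ∨ □¬r fails at c, so □(q ∨ □¬r) is false at b.
      At c: q is false, □¬r is false, so q ∨ □¬r is false.

No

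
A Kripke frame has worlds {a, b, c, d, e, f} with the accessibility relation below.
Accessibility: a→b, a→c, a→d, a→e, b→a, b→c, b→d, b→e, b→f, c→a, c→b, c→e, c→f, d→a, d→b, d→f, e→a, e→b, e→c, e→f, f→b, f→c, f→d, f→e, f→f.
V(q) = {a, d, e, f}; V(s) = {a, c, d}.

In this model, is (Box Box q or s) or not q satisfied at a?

At a: Box Box q or s is true, not q is false, so (Box Box q or s) or not q is true.
  At a: Box Box q is false, s is true, so Box Box q or s is true.
    At a: Box Box q requires Box q at every successor {b, c, d, e}.
      Box q fails at b, so Box Box q is false at a.

Yes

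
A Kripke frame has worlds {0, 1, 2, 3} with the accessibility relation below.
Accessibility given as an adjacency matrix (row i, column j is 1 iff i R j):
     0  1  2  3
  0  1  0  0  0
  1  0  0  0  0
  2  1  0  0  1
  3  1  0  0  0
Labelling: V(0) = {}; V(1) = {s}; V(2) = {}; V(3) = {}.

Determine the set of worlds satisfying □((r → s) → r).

1

Recall that □ψ holds at a world iff ψ holds at every accessible world, and ◇ψ holds iff ψ holds at some accessible world.
Let φ = □((r → s) → r). Evaluate φ at each world:
  0 (successors {0}): φ is false.
  1 (successors ∅): φ is true.
  2 (successors {0, 3}): φ is false.
  3 (successors {0}): φ is false.
For instance, at 0:
  At 0: □((r → s) → r) requires (r → s) → r at every successor {0}.
    (r → s) → r fails at 0, so □((r → s) → r) is false at 0.
Satisfying worlds: {1}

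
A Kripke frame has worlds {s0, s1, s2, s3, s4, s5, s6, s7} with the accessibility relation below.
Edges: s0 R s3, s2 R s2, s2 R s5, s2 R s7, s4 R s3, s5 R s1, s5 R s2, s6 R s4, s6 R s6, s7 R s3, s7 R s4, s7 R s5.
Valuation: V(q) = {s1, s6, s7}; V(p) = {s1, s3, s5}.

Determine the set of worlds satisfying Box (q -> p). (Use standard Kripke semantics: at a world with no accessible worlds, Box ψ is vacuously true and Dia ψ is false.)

s0, s1, s3, s4, s5, s7

Let φ = Box (q -> p). Evaluate φ at each world:
  s0 (successors {s3}): φ is true.
  s1 (successors ∅): φ is true.
  s2 (successors {s2, s5, s7}): φ is false.
  s3 (successors ∅): φ is true.
  s4 (successors {s3}): φ is true.
  s5 (successors {s1, s2}): φ is true.
  s6 (successors {s4, s6}): φ is false.
  s7 (successors {s3, s4, s5}): φ is true.
For instance, at s0:
  At s0: Box (q -> p) requires q -> p at every successor {s3}.
    At s3: q -> p is true.
  So Box (q -> p) is true at s0.
Satisfying worlds: {s0, s1, s3, s4, s5, s7}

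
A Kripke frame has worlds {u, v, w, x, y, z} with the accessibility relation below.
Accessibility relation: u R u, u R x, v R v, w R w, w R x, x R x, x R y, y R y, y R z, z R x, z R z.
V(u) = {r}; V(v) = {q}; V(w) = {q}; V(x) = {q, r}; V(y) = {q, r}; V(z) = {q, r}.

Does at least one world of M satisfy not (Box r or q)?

No

Recall that Box ψ holds at a world iff ψ holds at every accessible world, and Dia ψ holds iff ψ holds at some accessible world.
Let φ = not (Box r or q). Evaluate φ at each world:
  u (successors {u, x}): φ is false.
  v (successors {v}): φ is false.
  w (successors {w, x}): φ is false.
  x (successors {x, y}): φ is false.
  y (successors {y, z}): φ is false.
  z (successors {x, z}): φ is false.
For instance, at z:
  At z: Box r or q is true, so not (Box r or q) is false.
    At z: Box r is true, q is true, so Box r or q is true.
      At z: Box r requires r at every successor {x, z}.
        At x: r is true.
        At z: r is true.
      So Box r is true at z.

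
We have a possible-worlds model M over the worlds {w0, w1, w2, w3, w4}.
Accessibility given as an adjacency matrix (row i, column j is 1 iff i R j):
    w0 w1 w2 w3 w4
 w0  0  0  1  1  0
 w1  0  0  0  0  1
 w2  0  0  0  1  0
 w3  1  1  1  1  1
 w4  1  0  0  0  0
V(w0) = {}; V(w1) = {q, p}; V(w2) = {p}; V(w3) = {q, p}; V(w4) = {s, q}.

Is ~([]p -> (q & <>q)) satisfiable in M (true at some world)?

Let φ = ~([]p -> (q & <>q)). Evaluate φ at each world:
  w0 (successors {w2, w3}): φ is true.
  w1 (successors {w4}): φ is false.
  w2 (successors {w3}): φ is true.
  w3 (successors {w0, w1, w2, w3, w4}): φ is false.
  w4 (successors {w0}): φ is false.
Detail at w0 (witness):
  At w0: []p -> (q & <>q) is false, so ~([]p -> (q & <>q)) is true.
    At w0: []p is true, q & <>q is false, so []p -> (q & <>q) is false.
      At w0: []p requires p at every successor {w2, w3}.
        At w2: p is true.
        At w3: p is true.
      So []p is true at w0.
      At w0: q is false, <>q is true, so q & <>q is false.

Yes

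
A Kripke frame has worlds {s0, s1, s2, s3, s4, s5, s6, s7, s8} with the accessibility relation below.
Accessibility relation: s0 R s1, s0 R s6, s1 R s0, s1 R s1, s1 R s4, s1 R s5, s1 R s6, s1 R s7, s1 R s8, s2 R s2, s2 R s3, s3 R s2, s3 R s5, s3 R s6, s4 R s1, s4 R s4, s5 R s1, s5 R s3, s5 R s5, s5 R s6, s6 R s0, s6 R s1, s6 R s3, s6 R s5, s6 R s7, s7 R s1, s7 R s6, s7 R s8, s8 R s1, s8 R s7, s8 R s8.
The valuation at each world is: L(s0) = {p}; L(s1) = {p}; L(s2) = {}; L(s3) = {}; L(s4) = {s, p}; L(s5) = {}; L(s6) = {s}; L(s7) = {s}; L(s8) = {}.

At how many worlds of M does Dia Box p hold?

Let φ = Dia Box p. Evaluate φ at each world:
  s0 (successors {s1, s6}): φ is false.
  s1 (successors {s0, s1, s4, s5, s6, s7, s8}): φ is true.
  s2 (successors {s2, s3}): φ is false.
  s3 (successors {s2, s5, s6}): φ is false.
  s4 (successors {s1, s4}): φ is true.
  s5 (successors {s1, s3, s5, s6}): φ is false.
  s6 (successors {s0, s1, s3, s5, s7}): φ is false.
  s7 (successors {s1, s6, s8}): φ is false.
  s8 (successors {s1, s7, s8}): φ is false.
For instance, at s0:
  At s0: Dia Box p requires Box p at some successor in {s1, s6}.
    At s1: Box p is false.
    At s6: Box p is false.
  So Dia Box p is false at s0.
Satisfying worlds: {s1, s4}

2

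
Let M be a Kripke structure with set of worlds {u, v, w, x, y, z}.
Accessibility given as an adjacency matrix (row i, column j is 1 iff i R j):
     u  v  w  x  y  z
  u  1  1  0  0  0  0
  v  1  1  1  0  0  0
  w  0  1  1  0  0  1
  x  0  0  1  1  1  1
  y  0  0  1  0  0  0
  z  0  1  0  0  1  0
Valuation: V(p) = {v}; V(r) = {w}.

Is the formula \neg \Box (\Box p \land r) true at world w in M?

At w: \Box (\Box p \land r) is false, so \neg \Box (\Box p \land r) is true.
  At w: \Box (\Box p \land r) requires \Box p \land r at every successor {v, w, z}.
    \Box p \land r fails at v, so \Box (\Box p \land r) is false at w.
      At v: \Box p is false, r is false, so \Box p \land r is false.

Yes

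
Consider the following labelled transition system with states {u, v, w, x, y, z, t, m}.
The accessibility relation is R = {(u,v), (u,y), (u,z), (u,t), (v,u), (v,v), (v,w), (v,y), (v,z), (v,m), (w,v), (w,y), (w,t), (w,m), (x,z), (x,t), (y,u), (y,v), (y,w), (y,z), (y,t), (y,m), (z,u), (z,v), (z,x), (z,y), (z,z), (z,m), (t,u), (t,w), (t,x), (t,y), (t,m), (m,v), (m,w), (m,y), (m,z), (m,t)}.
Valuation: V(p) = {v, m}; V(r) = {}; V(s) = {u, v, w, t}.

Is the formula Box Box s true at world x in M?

At x: Box Box s requires Box s at every successor {z, t}.
  Box s fails at z, so Box Box s is false at x.
    At z: Box s requires s at every successor {u, v, x, y, z, m}.
      s fails at x, so Box s is false at z.

No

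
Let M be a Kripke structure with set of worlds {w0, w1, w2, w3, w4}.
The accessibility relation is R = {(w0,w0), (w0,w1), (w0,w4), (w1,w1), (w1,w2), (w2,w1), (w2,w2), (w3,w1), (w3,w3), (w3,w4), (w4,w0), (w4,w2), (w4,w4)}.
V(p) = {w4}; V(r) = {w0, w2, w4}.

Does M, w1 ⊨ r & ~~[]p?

No

Recall that []ψ holds at a world iff ψ holds at every accessible world, and <>ψ holds iff ψ holds at some accessible world.
At w1: r is false, ~~[]p is false, so r & ~~[]p is false.
  At w1: ~[]p is true, so ~~[]p is false.
    At w1: []p is false, so ~[]p is true.
      At w1: []p requires p at every successor {w1, w2}.
        p fails at w1, so []p is false at w1.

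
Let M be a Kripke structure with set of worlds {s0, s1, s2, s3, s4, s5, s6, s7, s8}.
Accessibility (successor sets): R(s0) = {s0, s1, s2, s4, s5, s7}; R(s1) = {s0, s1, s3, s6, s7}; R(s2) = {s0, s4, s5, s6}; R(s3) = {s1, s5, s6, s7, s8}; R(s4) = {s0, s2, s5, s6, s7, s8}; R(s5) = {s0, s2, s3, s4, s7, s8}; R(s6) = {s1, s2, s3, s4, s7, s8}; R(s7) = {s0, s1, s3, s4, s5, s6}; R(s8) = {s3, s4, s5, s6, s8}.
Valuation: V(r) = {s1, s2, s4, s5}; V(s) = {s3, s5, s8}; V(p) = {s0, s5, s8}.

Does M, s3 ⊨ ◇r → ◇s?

Yes

At s3: ◇r is true, ◇s is true, so ◇r → ◇s is true.
  At s3: ◇r requires r at some successor in {s1, s5, s6, s7, s8}.
    r holds at s1, so ◇r is true at s3.
  At s3: ◇s requires s at some successor in {s1, s5, s6, s7, s8}.
    s holds at s5, so ◇s is true at s3.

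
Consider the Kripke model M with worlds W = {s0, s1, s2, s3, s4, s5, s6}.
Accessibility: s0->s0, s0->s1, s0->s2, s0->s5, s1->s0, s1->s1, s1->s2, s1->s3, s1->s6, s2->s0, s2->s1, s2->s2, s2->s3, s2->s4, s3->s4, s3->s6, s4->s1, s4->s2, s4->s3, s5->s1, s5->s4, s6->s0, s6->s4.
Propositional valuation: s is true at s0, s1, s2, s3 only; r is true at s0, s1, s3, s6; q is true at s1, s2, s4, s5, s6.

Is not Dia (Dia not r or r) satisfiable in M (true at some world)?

No

Let φ = not Dia (Dia not r or r). Evaluate φ at each world:
  s0 (successors {s0, s1, s2, s5}): φ is false.
  s1 (successors {s0, s1, s2, s3, s6}): φ is false.
  s2 (successors {s0, s1, s2, s3, s4}): φ is false.
  s3 (successors {s4, s6}): φ is false.
  s4 (successors {s1, s2, s3}): φ is false.
  s5 (successors {s1, s4}): φ is false.
  s6 (successors {s0, s4}): φ is false.
For instance, at s3:
  At s3: Dia (Dia not r or r) is true, so not Dia (Dia not r or r) is false.
    At s3: Dia (Dia not r or r) requires Dia not r or r at some successor in {s4, s6}.
      Dia not r or r holds at s4, so Dia (Dia not r or r) is true at s3.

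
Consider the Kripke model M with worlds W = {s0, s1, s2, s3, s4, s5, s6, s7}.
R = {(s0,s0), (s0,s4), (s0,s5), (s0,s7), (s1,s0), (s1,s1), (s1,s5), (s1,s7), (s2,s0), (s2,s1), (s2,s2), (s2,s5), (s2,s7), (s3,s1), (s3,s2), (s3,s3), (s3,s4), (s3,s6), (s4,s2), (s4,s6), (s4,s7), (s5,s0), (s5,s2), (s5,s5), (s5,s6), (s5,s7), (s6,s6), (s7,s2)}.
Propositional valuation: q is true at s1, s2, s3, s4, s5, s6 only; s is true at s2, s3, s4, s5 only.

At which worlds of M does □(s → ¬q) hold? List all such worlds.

Recall that □ψ holds at a world iff ψ holds at every accessible world, and ◇ψ holds iff ψ holds at some accessible world.
Let φ = □(s → ¬q). Evaluate φ at each world:
  s0 (successors {s0, s4, s5, s7}): φ is false.
  s1 (successors {s0, s1, s5, s7}): φ is false.
  s2 (successors {s0, s1, s2, s5, s7}): φ is false.
  s3 (successors {s1, s2, s3, s4, s6}): φ is false.
  s4 (successors {s2, s6, s7}): φ is false.
  s5 (successors {s0, s2, s5, s6, s7}): φ is false.
  s6 (successors {s6}): φ is true.
  s7 (successors {s2}): φ is false.
For instance, at s3:
  At s3: □(s → ¬q) requires s → ¬q at every successor {s1, s2, s3, s4, s6}.
    s → ¬q fails at s2, so □(s → ¬q) is false at s3.
Satisfying worlds: {s6}

s6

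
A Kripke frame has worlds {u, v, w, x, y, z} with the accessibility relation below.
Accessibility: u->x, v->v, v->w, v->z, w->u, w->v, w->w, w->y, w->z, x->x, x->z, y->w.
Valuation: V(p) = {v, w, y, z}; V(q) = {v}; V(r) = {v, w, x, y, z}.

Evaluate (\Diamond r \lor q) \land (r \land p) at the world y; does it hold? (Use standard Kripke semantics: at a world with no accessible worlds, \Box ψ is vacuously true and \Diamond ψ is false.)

Recall that \Diamond ψ holds at a world iff ψ holds at some accessible world.
At y: \Diamond r \lor q is true, r \land p is true, so (\Diamond r \lor q) \land (r \land p) is true.
  At y: \Diamond r is true, q is false, so \Diamond r \lor q is true.
    At y: \Diamond r requires r at some successor in {w}.
      r holds at w, so \Diamond r is true at y.

Yes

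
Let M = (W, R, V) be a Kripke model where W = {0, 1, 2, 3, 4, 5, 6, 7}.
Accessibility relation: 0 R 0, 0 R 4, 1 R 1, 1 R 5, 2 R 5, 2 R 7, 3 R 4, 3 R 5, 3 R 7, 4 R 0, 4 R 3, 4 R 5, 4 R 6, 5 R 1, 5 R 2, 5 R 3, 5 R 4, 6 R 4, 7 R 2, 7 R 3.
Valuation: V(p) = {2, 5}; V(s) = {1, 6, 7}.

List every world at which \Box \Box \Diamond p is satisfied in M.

1, 2, 7

Recall that \Box ψ holds at a world iff ψ holds at every accessible world, and \Diamond ψ holds iff ψ holds at some accessible world.
Let φ = \Box \Box \Diamond p. Evaluate φ at each world:
  0 (successors {0, 4}): φ is false.
  1 (successors {1, 5}): φ is true.
  2 (successors {5, 7}): φ is true.
  3 (successors {4, 5, 7}): φ is false.
  4 (successors {0, 3, 5, 6}): φ is false.
  5 (successors {1, 2, 3, 4}): φ is false.
  6 (successors {4}): φ is false.
  7 (successors {2, 3}): φ is true.
For instance, at 4:
  At 4: \Box \Box \Diamond p requires \Box \Diamond p at every successor {0, 3, 5, 6}.
    \Box \Diamond p fails at 0, so \Box \Box \Diamond p is false at 4.
      At 0: \Box \Diamond p requires \Diamond p at every successor {0, 4}.
        \Diamond p fails at 0, so \Box \Diamond p is false at 0.
Satisfying worlds: {1, 2, 7}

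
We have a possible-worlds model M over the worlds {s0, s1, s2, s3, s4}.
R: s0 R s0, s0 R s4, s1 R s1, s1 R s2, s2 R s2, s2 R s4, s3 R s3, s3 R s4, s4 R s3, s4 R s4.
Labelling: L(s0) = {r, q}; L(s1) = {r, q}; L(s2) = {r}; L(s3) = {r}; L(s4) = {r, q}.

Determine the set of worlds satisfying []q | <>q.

s0, s1, s2, s3, s4

Let φ = []q | <>q. Evaluate φ at each world:
  s0 (successors {s0, s4}): φ is true.
  s1 (successors {s1, s2}): φ is true.
  s2 (successors {s2, s4}): φ is true.
  s3 (successors {s3, s4}): φ is true.
  s4 (successors {s3, s4}): φ is true.
For instance, at s4:
  At s4: []q is false, <>q is true, so []q | <>q is true.
    At s4: []q requires q at every successor {s3, s4}.
      q fails at s3, so []q is false at s4.
    At s4: <>q requires q at some successor in {s3, s4}.
      q holds at s4, so <>q is true at s4.
Satisfying worlds: {s0, s1, s2, s3, s4}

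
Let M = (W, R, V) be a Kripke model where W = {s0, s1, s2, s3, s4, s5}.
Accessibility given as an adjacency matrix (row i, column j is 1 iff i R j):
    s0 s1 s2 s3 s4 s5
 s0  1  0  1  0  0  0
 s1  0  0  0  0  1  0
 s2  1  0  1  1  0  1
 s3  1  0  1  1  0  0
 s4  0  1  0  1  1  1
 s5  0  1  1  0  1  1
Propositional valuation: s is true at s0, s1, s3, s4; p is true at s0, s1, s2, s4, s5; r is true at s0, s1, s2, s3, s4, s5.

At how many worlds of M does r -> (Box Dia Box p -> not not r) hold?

6

Let φ = r -> (Box Dia Box p -> not not r). Evaluate φ at each world:
  s0 (successors {s0, s2}): φ is true.
  s1 (successors {s4}): φ is true.
  s2 (successors {s0, s2, s3, s5}): φ is true.
  s3 (successors {s0, s2, s3}): φ is true.
  s4 (successors {s1, s3, s4, s5}): φ is true.
  s5 (successors {s1, s2, s4, s5}): φ is true.
For instance, at s2:
  At s2: r is true, Box Dia Box p -> not not r is true, so r -> (Box Dia Box p -> not not r) is true.
    At s2: Box Dia Box p is true, not not r is true, so Box Dia Box p -> not not r is true.
      At s2: Box Dia Box p requires Dia Box p at every successor {s0, s2, s3, s5}.
        At s0: Dia Box p is true.
        At s2: Dia Box p is true.
        At s3: Dia Box p is true.
        At s5: Dia Box p is true.
      So Box Dia Box p is true at s2.
Satisfying worlds: {s0, s1, s2, s3, s4, s5}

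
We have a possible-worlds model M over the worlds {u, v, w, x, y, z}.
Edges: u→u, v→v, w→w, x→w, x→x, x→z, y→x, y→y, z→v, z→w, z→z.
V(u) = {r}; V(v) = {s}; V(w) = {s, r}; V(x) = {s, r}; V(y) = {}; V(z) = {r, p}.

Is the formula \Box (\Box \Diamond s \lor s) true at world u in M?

At u: \Box (\Box \Diamond s \lor s) requires \Box \Diamond s \lor s at every successor {u}.
  \Box \Diamond s \lor s fails at u, so \Box (\Box \Diamond s \lor s) is false at u.
    At u: \Box \Diamond s is false, s is false, so \Box \Diamond s \lor s is false.
      At u: \Box \Diamond s requires \Diamond s at every successor {u}.
        \Diamond s fails at u, so \Box \Diamond s is false at u.

No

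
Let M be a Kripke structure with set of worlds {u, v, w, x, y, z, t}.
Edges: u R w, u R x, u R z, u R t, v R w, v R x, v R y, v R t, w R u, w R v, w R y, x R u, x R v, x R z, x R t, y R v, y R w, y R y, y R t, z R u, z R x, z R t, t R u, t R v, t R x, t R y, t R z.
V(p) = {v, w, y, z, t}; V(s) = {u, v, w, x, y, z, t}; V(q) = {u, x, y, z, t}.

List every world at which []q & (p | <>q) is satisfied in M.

Recall that []ψ holds at a world iff ψ holds at every accessible world, and <>ψ holds iff ψ holds at some accessible world.
Let φ = []q & (p | <>q). Evaluate φ at each world:
  u (successors {w, x, z, t}): φ is false.
  v (successors {w, x, y, t}): φ is false.
  w (successors {u, v, y}): φ is false.
  x (successors {u, v, z, t}): φ is false.
  y (successors {v, w, y, t}): φ is false.
  z (successors {u, x, t}): φ is true.
  t (successors {u, v, x, y, z}): φ is false.
For instance, at u:
  At u: []q is false, p | <>q is true, so []q & (p | <>q) is false.
    At u: []q requires q at every successor {w, x, z, t}.
      q fails at w, so []q is false at u.
    At u: p is false, <>q is true, so p | <>q is true.
      At u: <>q requires q at some successor in {w, x, z, t}.
        q holds at x, so <>q is true at u.
Satisfying worlds: {z}

z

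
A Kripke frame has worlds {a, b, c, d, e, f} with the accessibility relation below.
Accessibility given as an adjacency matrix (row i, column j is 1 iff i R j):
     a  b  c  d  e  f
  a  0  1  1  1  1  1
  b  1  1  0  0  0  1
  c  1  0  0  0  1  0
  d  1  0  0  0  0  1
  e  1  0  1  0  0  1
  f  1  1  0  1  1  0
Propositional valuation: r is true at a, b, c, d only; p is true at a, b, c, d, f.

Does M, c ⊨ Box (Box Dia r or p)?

Recall that Box ψ holds at a world iff ψ holds at every accessible world, and Dia ψ holds iff ψ holds at some accessible world.
At c: Box (Box Dia r or p) requires Box Dia r or p at every successor {a, e}.
    At a: Box Dia r is true, p is true, so Box Dia r or p is true.
      At a: Box Dia r requires Dia r at every successor {b, c, d, e, f}.
        At b: Dia r is true.
        At c: Dia r is true.
        At d: Dia r is true.
        At e: Dia r is true.
        At f: Dia r is true.
      So Box Dia r is true at a.
    At e: Box Dia r is true, p is false, so Box Dia r or p is true.
      At e: Box Dia r requires Dia r at every successor {a, c, f}.
        At a: Dia r is true.
        At c: Dia r is true.
        At f: Dia r is true.
      So Box Dia r is true at e.
So Box (Box Dia r or p) is true at c.

Yes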